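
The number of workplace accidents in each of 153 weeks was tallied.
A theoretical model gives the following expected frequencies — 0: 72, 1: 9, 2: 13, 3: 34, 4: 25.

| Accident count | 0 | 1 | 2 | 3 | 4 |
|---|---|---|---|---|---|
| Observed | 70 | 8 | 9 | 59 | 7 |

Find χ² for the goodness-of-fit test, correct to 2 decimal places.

0: (70 − 72)²/72 = 4/72 = 0.056
1: (8 − 9)²/9 = 1/9 = 0.111
2: (9 − 13)²/13 = 16/13 = 1.231
3: (59 − 34)²/34 = 625/34 = 18.382
4: (7 − 25)²/25 = 324/25 = 12.960
Sum = 32.74

32.74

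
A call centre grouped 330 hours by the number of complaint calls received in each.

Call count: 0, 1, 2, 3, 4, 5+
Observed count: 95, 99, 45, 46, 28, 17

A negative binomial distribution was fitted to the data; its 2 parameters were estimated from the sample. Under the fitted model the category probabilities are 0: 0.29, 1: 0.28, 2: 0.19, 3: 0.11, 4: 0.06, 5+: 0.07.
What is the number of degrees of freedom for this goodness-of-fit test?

3

There are k = 6 categories and 2 parameters estimated from the data, so df = 6 − 1 − 2 = 3.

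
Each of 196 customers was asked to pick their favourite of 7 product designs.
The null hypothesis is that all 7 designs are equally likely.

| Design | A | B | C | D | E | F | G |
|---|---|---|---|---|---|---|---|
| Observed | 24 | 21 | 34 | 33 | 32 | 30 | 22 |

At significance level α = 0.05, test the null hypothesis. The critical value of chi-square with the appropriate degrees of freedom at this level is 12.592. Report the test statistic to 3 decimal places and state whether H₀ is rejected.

6.500; do not reject

Under H₀ each category has probability 1/7, so each expected count is 196/7 = 28.
cat         O        E   (O−E)²/E
A          24       28     0.5714
B          21       28     1.7500
C          34       28     1.2857
D          33       28     0.8929
E          32       28     0.5714
F          30       28     0.1429
G          22       28     1.2857
Sum = 6.500
df = 6. Since 6.500 < 12.592, we do not reject H₀.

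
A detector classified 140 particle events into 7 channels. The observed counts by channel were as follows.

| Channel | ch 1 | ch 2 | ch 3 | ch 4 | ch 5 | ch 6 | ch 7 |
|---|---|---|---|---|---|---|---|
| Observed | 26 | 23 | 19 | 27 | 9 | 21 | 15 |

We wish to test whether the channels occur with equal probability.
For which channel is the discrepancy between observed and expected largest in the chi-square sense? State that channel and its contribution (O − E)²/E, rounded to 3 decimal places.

Expected count for each of the 7 categories: 140/7 = 20.
cat         O        E   (O−E)²/E
ch 1       26       20     1.8000
ch 2       23       20     0.4500
ch 3       19       20     0.0500
ch 4       27       20     2.4500
ch 5        9       20     6.0500
ch 6       21       20     0.0500
ch 7       15       20     1.2500
The largest term is for ch 5: 6.050.

ch 5, 6.050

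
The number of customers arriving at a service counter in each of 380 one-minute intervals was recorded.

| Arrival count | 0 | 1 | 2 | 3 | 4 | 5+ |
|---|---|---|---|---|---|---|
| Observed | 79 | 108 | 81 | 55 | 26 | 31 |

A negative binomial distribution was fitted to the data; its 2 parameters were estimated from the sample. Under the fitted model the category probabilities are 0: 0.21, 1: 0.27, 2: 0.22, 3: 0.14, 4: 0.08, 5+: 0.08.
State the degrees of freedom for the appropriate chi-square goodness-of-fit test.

3

There are k = 6 categories and 2 parameters estimated from the data, so df = 6 − 1 − 2 = 3.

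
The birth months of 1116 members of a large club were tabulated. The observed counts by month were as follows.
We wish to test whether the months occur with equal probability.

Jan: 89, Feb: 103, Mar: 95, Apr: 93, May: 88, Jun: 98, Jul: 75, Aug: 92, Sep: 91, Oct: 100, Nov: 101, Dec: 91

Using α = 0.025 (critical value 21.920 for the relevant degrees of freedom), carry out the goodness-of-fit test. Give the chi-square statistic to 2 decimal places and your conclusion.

6.62; do not reject

Expected count for each of the 12 categories: 1116/12 = 93.
Jan: (89 − 93)²/93 = 16/93 = 0.172
Feb: (103 − 93)²/93 = 100/93 = 1.075
Mar: (95 − 93)²/93 = 4/93 = 0.043
Apr: (93 − 93)²/93 = 0/93 = 0.000
May: (88 − 93)²/93 = 25/93 = 0.269
Jun: (98 − 93)²/93 = 25/93 = 0.269
Jul: (75 − 93)²/93 = 324/93 = 3.484
Aug: (92 − 93)²/93 = 1/93 = 0.011
Sep: (91 − 93)²/93 = 4/93 = 0.043
Oct: (100 − 93)²/93 = 49/93 = 0.527
Nov: (101 − 93)²/93 = 64/93 = 0.688
Dec: (91 − 93)²/93 = 4/93 = 0.043
Sum = 6.62
df = 11. Since 6.62 < 21.920, we do not reject H₀.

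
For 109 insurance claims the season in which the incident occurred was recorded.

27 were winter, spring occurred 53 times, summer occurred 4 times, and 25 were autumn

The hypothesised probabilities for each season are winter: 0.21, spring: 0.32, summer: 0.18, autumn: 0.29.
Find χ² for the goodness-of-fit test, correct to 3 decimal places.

Expected counts E_i = n·p_i: 109×0.21 = 22.89, 109×0.32 = 34.88, 109×0.18 = 19.62, 109×0.29 = 31.61.
χ² = (27−22.89)²/22.89 + (53−34.88)²/34.88 + (4−19.62)²/19.62 + (25−31.61)²/31.61
   = 0.7380 + 9.4133 + 12.4355 + 1.3822
Sum = 23.969

23.969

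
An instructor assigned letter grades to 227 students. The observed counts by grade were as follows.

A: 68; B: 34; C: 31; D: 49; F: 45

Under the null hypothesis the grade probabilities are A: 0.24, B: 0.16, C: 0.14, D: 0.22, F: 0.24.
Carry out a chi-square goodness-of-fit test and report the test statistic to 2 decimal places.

Expected counts E_i = n·p_i: 227×0.24 = 54.48, 227×0.16 = 36.32, 227×0.14 = 31.78, 227×0.22 = 49.94, 227×0.24 = 54.48.
χ² = (68−54.48)²/54.48 + (34−36.32)²/36.32 + (31−31.78)²/31.78 + (49−49.94)²/49.94 + (45−54.48)²/54.48
   = 3.355 + 0.148 + 0.019 + 0.018 + 1.650
Sum = 5.19

5.19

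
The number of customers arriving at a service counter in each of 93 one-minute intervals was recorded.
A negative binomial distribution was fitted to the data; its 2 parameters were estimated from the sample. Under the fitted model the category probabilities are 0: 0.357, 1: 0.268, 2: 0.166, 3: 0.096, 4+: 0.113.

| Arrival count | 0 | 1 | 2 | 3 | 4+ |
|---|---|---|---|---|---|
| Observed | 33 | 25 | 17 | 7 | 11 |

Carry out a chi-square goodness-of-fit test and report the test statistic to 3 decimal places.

Expected counts E_i = n·p_i: 93×0.357 = 33.201, 93×0.268 = 24.924, 93×0.166 = 15.438, 93×0.096 = 8.928, 93×0.113 = 10.509.
χ² = (33−33.201)²/33.201 + (25−24.924)²/24.924 + (17−15.438)²/15.438 + (7−8.928)²/8.928 + (11−10.509)²/10.509
   = 0.0012 + 0.0002 + 0.1580 + 0.4164 + 0.0229
Sum = 0.599

0.599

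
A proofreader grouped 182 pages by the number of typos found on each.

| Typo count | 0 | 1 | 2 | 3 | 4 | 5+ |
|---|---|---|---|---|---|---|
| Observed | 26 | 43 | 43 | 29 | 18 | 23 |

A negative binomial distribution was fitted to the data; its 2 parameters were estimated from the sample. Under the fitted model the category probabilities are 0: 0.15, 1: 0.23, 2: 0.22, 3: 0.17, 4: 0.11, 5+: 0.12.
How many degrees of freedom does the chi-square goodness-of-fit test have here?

There are k = 6 categories and 2 parameters estimated from the data, so df = 6 − 1 − 2 = 3.

3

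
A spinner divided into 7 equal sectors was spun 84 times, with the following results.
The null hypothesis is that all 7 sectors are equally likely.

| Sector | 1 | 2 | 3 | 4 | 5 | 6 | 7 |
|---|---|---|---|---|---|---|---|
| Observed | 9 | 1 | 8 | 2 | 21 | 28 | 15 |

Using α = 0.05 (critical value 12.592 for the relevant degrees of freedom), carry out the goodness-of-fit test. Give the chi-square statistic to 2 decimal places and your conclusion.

49.33; reject

Expected count for each of the 7 categories: 84/7 = 12.
1: (9 − 12)²/12 = 9/12 = 0.750
2: (1 − 12)²/12 = 121/12 = 10.083
3: (8 − 12)²/12 = 16/12 = 1.333
4: (2 − 12)²/12 = 100/12 = 8.333
5: (21 − 12)²/12 = 81/12 = 6.750
6: (28 − 12)²/12 = 256/12 = 21.333
7: (15 − 12)²/12 = 9/12 = 0.750
Sum = 49.33
df = 6. Since 49.33 > 12.592, we reject H₀.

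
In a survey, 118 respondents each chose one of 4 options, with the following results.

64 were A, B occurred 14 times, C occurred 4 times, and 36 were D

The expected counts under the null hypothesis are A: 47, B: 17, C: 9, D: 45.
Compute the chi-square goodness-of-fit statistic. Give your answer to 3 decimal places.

11.256

A: (64 − 47)²/47 = 289/47 = 6.1489
B: (14 − 17)²/17 = 9/17 = 0.5294
C: (4 − 9)²/9 = 25/9 = 2.7778
D: (36 − 45)²/45 = 81/45 = 1.8000
Sum = 11.256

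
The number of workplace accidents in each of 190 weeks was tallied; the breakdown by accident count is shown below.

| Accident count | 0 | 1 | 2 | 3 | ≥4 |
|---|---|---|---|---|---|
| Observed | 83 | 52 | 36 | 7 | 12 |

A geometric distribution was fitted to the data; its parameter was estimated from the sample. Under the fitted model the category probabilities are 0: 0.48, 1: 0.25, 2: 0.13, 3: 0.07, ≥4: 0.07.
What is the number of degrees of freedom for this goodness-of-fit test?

There are k = 5 categories and 1 parameter estimated from the data, so df = 5 − 1 − 1 = 3.

3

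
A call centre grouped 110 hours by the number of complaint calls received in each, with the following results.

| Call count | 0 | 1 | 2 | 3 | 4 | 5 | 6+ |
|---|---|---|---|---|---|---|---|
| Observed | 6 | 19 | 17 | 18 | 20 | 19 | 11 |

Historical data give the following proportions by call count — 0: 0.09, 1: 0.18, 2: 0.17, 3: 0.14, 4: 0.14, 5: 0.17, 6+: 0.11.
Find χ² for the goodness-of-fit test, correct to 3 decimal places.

Expected counts E_i = n·p_i: 110×0.09 = 9.9, 110×0.18 = 19.8, 110×0.17 = 18.7, 110×0.14 = 15.4, 110×0.14 = 15.4, 110×0.17 = 18.7, 110×0.11 = 12.1.
χ² = (6−9.9)²/9.9 + (19−19.8)²/19.8 + (17−18.7)²/18.7 + (18−15.4)²/15.4 + (20−15.4)²/15.4 + (19−18.7)²/18.7 + (11−12.1)²/12.1
   = 1.5364 + 0.0323 + 0.1545 + 0.4390 + 1.3740 + 0.0048 + 0.1000
Sum = 3.641

3.641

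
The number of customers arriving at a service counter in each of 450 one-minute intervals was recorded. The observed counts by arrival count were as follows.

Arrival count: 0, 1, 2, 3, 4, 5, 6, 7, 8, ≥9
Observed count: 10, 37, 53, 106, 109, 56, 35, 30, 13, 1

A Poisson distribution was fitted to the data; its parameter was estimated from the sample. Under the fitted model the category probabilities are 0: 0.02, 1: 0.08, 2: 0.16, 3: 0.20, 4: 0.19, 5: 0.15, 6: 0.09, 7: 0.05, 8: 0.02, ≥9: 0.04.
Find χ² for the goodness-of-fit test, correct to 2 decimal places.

Expected counts E_i = n·p_i: 450×0.02 = 9, 450×0.08 = 36, 450×0.16 = 72, 450×0.20 = 90, 450×0.19 = 85.5, 450×0.15 = 67.5, 450×0.09 = 40.5, 450×0.05 = 22.5, 450×0.02 = 9, 450×0.04 = 18.
cat         O        E   (O−E)²/E
0          10        9      0.111
1          37       36      0.028
2          53       72      5.014
3         106       90      2.844
4         109     85.5      6.459
5          56     67.5      1.959
6          35     40.5      0.747
7          30     22.5      2.500
8          13        9      1.778
≥9          1       18     16.056
Sum = 37.50

37.50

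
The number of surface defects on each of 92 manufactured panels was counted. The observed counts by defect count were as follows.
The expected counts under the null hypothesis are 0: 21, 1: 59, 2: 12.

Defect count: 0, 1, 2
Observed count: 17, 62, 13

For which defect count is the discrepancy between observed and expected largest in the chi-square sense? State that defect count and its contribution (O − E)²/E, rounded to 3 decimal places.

0, 0.762

cat         O        E   (O−E)²/E
0          17       21     0.7619
1          62       59     0.1525
2          13       12     0.0833
The largest term is for 0: 0.762.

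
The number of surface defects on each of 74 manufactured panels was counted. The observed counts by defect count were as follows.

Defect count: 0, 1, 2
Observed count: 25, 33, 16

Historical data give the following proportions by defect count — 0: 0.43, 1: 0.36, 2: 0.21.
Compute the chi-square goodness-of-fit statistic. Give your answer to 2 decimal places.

2.99

Expected counts E_i = n·p_i: 74×0.43 = 31.82, 74×0.36 = 26.64, 74×0.21 = 15.54.
cat         O        E   (O−E)²/E
0          25    31.82      1.462
1          33    26.64      1.518
2          16    15.54      0.014
Sum = 2.99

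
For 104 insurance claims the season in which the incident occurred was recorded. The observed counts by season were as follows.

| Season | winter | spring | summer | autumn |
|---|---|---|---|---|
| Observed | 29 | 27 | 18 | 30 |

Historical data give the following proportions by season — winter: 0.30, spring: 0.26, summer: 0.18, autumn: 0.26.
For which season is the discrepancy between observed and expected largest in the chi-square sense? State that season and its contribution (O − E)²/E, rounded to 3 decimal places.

Expected counts E_i = n·p_i: 104×0.30 = 31.2, 104×0.26 = 27.04, 104×0.18 = 18.72, 104×0.26 = 27.04.
winter: (29 − 31.2)²/31.2 = 4.84/31.2 = 0.1551
spring: (27 − 27.04)²/27.04 = 0.0016/27.04 = 0.0001
summer: (18 − 18.72)²/18.72 = 0.5184/18.72 = 0.0277
autumn: (30 − 27.04)²/27.04 = 8.7616/27.04 = 0.3240
The largest term is for autumn: 0.324.

autumn, 0.324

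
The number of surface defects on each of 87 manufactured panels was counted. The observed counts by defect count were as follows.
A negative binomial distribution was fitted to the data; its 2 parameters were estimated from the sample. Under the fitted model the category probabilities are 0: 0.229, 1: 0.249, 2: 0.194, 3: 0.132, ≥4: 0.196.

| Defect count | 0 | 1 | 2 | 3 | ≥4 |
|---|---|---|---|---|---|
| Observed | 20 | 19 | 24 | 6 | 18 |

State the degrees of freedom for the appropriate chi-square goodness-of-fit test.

There are k = 5 categories and 2 parameters estimated from the data, so df = 5 − 1 − 2 = 2.

2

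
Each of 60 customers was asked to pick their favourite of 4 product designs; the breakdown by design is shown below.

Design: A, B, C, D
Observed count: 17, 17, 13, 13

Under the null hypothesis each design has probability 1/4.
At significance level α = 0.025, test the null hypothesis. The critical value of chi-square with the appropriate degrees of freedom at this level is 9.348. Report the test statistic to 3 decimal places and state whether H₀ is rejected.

Expected count for each of the 4 categories: 60/4 = 15.
A: (17 − 15)²/15 = 4/15 = 0.2667
B: (17 − 15)²/15 = 4/15 = 0.2667
C: (13 − 15)²/15 = 4/15 = 0.2667
D: (13 − 15)²/15 = 4/15 = 0.2667
Sum = 1.067
df = 3. Since 1.067 < 9.348, we do not reject H₀.

1.067; do not reject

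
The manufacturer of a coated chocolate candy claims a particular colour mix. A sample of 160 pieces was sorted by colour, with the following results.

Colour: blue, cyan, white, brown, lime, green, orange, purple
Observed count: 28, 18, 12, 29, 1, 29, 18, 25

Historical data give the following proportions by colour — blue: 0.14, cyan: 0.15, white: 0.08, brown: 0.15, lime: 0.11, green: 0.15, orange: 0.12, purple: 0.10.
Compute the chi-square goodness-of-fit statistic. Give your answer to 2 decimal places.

Expected counts E_i = n·p_i: 160×0.14 = 22.4, 160×0.15 = 24, 160×0.08 = 12.8, 160×0.15 = 24, 160×0.11 = 17.6, 160×0.15 = 24, 160×0.12 = 19.2, 160×0.10 = 16.
blue: (28 − 22.4)²/22.4 = 31.36/22.4 = 1.400
cyan: (18 − 24)²/24 = 36/24 = 1.500
white: (12 − 12.8)²/12.8 = 0.64/12.8 = 0.050
brown: (29 − 24)²/24 = 25/24 = 1.042
lime: (1 − 17.6)²/17.6 = 275.56/17.6 = 15.657
green: (29 − 24)²/24 = 25/24 = 1.042
orange: (18 − 19.2)²/19.2 = 1.44/19.2 = 0.075
purple: (25 − 16)²/16 = 81/16 = 5.063
Sum = 25.83

25.83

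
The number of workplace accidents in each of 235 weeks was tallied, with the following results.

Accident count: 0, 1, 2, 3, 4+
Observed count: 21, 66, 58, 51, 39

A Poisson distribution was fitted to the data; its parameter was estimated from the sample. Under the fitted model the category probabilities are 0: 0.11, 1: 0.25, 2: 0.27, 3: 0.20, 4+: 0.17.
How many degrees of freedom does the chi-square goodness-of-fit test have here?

3

There are k = 5 categories and 1 parameter estimated from the data, so df = 5 − 1 − 1 = 3.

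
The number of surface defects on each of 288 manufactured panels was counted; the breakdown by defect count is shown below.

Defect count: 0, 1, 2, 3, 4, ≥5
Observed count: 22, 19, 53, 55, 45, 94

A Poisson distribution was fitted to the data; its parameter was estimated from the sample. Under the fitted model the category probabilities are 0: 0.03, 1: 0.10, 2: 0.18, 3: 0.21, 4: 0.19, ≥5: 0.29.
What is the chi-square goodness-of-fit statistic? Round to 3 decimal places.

Expected counts E_i = n·p_i: 288×0.03 = 8.64, 288×0.10 = 28.8, 288×0.18 = 51.84, 288×0.21 = 60.48, 288×0.19 = 54.72, 288×0.29 = 83.52.
χ² = (22−8.64)²/8.64 + (19−28.8)²/28.8 + (53−51.84)²/51.84 + (55−60.48)²/60.48 + (45−54.72)²/54.72 + (94−83.52)²/83.52
   = 20.6585 + 3.3347 + 0.0260 + 0.4965 + 1.7266 + 1.3150
Sum = 27.557

27.557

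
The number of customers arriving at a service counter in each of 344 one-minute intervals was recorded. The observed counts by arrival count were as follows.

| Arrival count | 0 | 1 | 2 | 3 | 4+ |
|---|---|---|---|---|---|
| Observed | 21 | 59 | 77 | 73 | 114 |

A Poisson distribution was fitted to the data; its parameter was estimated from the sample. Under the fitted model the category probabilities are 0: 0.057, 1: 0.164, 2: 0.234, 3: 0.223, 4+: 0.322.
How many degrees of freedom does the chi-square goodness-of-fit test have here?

3

There are k = 5 categories and 1 parameter estimated from the data, so df = 5 − 1 − 1 = 3.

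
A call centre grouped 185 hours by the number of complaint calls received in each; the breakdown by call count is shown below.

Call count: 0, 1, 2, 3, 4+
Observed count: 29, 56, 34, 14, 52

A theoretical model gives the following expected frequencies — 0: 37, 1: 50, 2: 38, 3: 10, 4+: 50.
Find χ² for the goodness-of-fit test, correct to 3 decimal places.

χ² = (29−37)²/37 + (56−50)²/50 + (34−38)²/38 + (14−10)²/10 + (52−50)²/50
   = 1.7297 + 0.7200 + 0.4211 + 1.6000 + 0.0800
Sum = 4.551

4.551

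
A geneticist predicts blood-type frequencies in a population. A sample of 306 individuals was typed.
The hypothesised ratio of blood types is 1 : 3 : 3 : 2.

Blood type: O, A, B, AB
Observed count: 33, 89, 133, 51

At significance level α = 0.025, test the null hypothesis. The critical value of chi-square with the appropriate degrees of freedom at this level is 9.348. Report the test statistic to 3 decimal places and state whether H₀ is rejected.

Ratio total = 9. Expected counts: 306×1/9 = 34, 306×3/9 = 102, 306×3/9 = 102, 306×2/9 = 68.
O: (33 − 34)²/34 = 1/34 = 0.0294
A: (89 − 102)²/102 = 169/102 = 1.6569
B: (133 − 102)²/102 = 961/102 = 9.4216
AB: (51 − 68)²/68 = 289/68 = 4.2500
Sum = 15.358
df = 3. Since 15.358 > 9.348, we reject H₀.

15.358; reject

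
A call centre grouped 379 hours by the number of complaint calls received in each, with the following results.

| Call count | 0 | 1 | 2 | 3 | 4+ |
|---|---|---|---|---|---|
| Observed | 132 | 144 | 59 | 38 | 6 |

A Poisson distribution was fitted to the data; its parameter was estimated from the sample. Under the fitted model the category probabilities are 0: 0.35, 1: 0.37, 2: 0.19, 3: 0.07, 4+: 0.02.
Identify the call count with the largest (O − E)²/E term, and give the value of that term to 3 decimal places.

3, 4.959

Expected counts E_i = n·p_i: 379×0.35 = 132.65, 379×0.37 = 140.23, 379×0.19 = 72.01, 379×0.07 = 26.53, 379×0.02 = 7.58.
0: (132 − 132.65)²/132.65 = 0.4225/132.65 = 0.0032
1: (144 − 140.23)²/140.23 = 14.2129/140.23 = 0.1014
2: (59 − 72.01)²/72.01 = 169.2601/72.01 = 2.3505
3: (38 − 26.53)²/26.53 = 131.5609/26.53 = 4.9589
4+: (6 − 7.58)²/7.58 = 2.4964/7.58 = 0.3293
The largest term is for 3: 4.959.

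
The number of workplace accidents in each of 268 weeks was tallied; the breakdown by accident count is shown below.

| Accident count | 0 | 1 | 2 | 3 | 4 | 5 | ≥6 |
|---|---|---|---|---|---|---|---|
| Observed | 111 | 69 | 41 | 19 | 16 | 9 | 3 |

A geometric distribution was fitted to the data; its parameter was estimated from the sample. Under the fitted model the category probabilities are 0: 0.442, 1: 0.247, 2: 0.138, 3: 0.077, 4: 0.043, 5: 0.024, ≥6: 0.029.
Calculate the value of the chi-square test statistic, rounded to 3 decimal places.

6.848

Expected counts E_i = n·p_i: 268×0.442 = 118.456, 268×0.247 = 66.196, 268×0.138 = 36.984, 268×0.077 = 20.636, 268×0.043 = 11.524, 268×0.024 = 6.432, 268×0.029 = 7.772.
χ² = (111−118.456)²/118.456 + (69−66.196)²/66.196 + (41−36.984)²/36.984 + (19−20.636)²/20.636 + (16−11.524)²/11.524 + (9−6.432)²/6.432 + (3−7.772)²/7.772
   = 0.4693 + 0.1188 + 0.4361 + 0.1297 + 1.7385 + 1.0253 + 2.9300
Sum = 6.848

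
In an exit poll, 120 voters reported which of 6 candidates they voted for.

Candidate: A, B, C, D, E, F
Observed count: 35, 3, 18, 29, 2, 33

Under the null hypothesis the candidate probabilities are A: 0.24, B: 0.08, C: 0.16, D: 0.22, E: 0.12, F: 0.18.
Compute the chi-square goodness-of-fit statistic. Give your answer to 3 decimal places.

22.898

Expected counts E_i = n·p_i: 120×0.24 = 28.8, 120×0.08 = 9.6, 120×0.16 = 19.2, 120×0.22 = 26.4, 120×0.12 = 14.4, 120×0.18 = 21.6.
A: (35 − 28.8)²/28.8 = 38.44/28.8 = 1.3347
B: (3 − 9.6)²/9.6 = 43.56/9.6 = 4.5375
C: (18 − 19.2)²/19.2 = 1.44/19.2 = 0.0750
D: (29 − 26.4)²/26.4 = 6.76/26.4 = 0.2561
E: (2 − 14.4)²/14.4 = 153.76/14.4 = 10.6778
F: (33 − 21.6)²/21.6 = 129.96/21.6 = 6.0167
Sum = 22.898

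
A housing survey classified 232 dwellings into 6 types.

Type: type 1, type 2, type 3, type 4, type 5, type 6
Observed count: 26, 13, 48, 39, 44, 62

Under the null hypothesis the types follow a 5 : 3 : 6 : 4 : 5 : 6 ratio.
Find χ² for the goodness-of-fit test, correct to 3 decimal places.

Ratio total = 29. Expected counts: 232×5/29 = 40, 232×3/29 = 24, 232×6/29 = 48, 232×4/29 = 32, 232×5/29 = 40, 232×6/29 = 48.
cat         O        E   (O−E)²/E
type 1     26       40     4.9000
type 2     13       24     5.0417
type 3     48       48     0.0000
type 4     39       32     1.5313
type 5     44       40     0.4000
type 6     62       48     4.0833
Sum = 15.956

15.956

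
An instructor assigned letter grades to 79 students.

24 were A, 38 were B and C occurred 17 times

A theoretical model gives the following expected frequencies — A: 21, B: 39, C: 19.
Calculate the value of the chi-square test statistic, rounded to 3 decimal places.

0.665

χ² = (24−21)²/21 + (38−39)²/39 + (17−19)²/19
   = 0.4286 + 0.0256 + 0.2105
Sum = 0.665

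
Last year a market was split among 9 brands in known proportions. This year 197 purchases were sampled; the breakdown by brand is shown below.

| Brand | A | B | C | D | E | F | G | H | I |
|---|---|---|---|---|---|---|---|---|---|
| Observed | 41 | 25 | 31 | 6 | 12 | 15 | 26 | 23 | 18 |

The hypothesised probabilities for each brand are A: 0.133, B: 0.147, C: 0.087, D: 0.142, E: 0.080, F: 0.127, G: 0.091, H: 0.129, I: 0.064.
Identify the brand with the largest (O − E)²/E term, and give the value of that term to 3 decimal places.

D, 17.261

Expected counts E_i = n·p_i: 197×0.133 = 26.201, 197×0.147 = 28.959, 197×0.087 = 17.139, 197×0.142 = 27.974, 197×0.080 = 15.76, 197×0.127 = 25.019, 197×0.091 = 17.927, 197×0.129 = 25.413, 197×0.064 = 12.608.
χ² = (41−26.201)²/26.201 + (25−28.959)²/28.959 + (31−17.139)²/17.139 + (6−27.974)²/27.974 + (12−15.76)²/15.76 + (15−25.019)²/25.019 + (26−17.927)²/17.927 + (23−25.413)²/25.413 + (18−12.608)²/12.608
   = 8.3589 + 0.5412 + 11.2099 + 17.2609 + 0.8971 + 4.0122 + 3.6355 + 0.2291 + 2.3060
The largest term is for D: 17.261.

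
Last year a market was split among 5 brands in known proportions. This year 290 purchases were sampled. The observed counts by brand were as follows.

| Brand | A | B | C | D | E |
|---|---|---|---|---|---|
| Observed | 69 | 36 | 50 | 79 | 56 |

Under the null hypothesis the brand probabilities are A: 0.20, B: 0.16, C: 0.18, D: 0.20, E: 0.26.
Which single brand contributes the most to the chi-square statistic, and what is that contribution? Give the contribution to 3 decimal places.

D, 7.603

Expected counts E_i = n·p_i: 290×0.20 = 58, 290×0.16 = 46.4, 290×0.18 = 52.2, 290×0.20 = 58, 290×0.26 = 75.4.
cat         O        E   (O−E)²/E
A          69       58     2.0862
B          36     46.4     2.3310
C          50     52.2     0.0927
D          79       58     7.6034
E          56     75.4     4.9915
The largest term is for D: 7.603.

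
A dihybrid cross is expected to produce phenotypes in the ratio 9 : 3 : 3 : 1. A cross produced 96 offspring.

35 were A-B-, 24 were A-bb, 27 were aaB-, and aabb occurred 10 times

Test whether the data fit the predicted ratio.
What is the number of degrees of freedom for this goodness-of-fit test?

3

There are k = 4 categories and no parameters were estimated from the data, so df = 4 − 1 = 3.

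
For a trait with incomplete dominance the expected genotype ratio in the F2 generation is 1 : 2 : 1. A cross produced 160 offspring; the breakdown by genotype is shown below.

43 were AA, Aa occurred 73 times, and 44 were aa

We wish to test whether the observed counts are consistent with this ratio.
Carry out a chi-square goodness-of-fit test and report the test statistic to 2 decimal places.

1.24

Ratio total = 4. Expected counts: 160×1/4 = 40, 160×2/4 = 80, 160×1/4 = 40.
cat         O        E   (O−E)²/E
AA         43       40      0.225
Aa         73       80      0.613
aa         44       40      0.400
Sum = 1.24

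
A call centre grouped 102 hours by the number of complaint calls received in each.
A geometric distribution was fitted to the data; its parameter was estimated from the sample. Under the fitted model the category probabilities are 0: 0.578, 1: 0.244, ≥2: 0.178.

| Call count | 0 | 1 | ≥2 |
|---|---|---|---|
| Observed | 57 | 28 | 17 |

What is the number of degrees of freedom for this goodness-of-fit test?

There are k = 3 categories and 1 parameter estimated from the data, so df = 3 − 1 − 1 = 1.

1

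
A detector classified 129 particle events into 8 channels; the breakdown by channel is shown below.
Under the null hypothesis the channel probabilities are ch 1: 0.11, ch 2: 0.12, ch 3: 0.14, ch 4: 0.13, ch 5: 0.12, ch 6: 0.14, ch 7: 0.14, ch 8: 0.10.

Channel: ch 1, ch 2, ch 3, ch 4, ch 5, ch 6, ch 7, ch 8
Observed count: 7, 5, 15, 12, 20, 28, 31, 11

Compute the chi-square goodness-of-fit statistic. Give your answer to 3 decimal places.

28.955

Expected counts E_i = n·p_i: 129×0.11 = 14.19, 129×0.12 = 15.48, 129×0.14 = 18.06, 129×0.13 = 16.77, 129×0.12 = 15.48, 129×0.14 = 18.06, 129×0.14 = 18.06, 129×0.10 = 12.9.
ch 1: (7 − 14.19)²/14.19 = 51.6961/14.19 = 3.6431
ch 2: (5 − 15.48)²/15.48 = 109.8304/15.48 = 7.0950
ch 3: (15 − 18.06)²/18.06 = 9.3636/18.06 = 0.5185
ch 4: (12 − 16.77)²/16.77 = 22.7529/16.77 = 1.3568
ch 5: (20 − 15.48)²/15.48 = 20.4304/15.48 = 1.3198
ch 6: (28 − 18.06)²/18.06 = 98.8036/18.06 = 5.4709
ch 7: (31 − 18.06)²/18.06 = 167.4436/18.06 = 9.2715
ch 8: (11 − 12.9)²/12.9 = 3.61/12.9 = 0.2798
Sum = 28.955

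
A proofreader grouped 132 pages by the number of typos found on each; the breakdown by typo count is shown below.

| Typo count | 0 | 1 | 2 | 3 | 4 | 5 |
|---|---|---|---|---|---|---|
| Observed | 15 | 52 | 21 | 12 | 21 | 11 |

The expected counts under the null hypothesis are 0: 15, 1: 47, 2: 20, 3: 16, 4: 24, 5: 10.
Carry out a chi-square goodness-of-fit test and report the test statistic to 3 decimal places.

χ² = (15−15)²/15 + (52−47)²/47 + (21−20)²/20 + (12−16)²/16 + (21−24)²/24 + (11−10)²/10
   = 0.0000 + 0.5319 + 0.0500 + 1.0000 + 0.3750 + 0.1000
Sum = 2.057

2.057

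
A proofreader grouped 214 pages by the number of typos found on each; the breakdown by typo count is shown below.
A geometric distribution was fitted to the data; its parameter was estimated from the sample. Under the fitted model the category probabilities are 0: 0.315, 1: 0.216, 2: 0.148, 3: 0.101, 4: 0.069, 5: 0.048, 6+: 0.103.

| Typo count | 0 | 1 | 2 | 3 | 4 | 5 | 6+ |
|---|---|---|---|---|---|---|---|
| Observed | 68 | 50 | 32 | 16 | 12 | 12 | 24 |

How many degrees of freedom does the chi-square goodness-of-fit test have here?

5

There are k = 7 categories and 1 parameter estimated from the data, so df = 7 − 1 − 1 = 5.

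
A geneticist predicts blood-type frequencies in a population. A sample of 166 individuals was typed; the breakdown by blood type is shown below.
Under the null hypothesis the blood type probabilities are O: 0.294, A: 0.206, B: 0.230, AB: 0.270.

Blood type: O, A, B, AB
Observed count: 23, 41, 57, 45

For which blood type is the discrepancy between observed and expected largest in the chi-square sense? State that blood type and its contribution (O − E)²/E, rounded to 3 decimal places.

Expected counts E_i = n·p_i: 166×0.294 = 48.804, 166×0.206 = 34.196, 166×0.230 = 38.18, 166×0.270 = 44.82.
χ² = (23−48.804)²/48.804 + (41−34.196)²/34.196 + (57−38.18)²/38.18 + (45−44.82)²/44.82
   = 13.6433 + 1.3538 + 9.2769 + 0.0007
The largest term is for O: 13.643.

O, 13.643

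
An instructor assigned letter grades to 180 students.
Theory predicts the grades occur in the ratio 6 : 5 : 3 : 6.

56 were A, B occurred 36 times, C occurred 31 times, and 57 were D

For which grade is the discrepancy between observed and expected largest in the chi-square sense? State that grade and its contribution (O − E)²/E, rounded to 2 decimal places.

B, 1.80

Ratio total = 20. Expected counts: 180×6/20 = 54, 180×5/20 = 45, 180×3/20 = 27, 180×6/20 = 54.
χ² = (56−54)²/54 + (36−45)²/45 + (31−27)²/27 + (57−54)²/54
   = 0.074 + 1.800 + 0.593 + 0.167
The largest term is for B: 1.80.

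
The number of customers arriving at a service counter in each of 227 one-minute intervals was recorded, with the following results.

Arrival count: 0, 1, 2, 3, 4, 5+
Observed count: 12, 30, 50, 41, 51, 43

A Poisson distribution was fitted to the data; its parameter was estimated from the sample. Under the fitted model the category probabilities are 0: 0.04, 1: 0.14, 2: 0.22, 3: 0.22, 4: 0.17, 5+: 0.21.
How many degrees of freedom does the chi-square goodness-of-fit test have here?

There are k = 6 categories and 1 parameter estimated from the data, so df = 6 − 1 − 1 = 4.

4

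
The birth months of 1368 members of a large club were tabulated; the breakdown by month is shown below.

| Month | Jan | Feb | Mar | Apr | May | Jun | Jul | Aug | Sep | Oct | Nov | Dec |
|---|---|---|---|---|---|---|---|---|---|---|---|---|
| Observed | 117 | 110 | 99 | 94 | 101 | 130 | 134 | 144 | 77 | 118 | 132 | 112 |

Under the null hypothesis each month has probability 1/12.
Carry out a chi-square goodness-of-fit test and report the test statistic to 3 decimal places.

35.860

Under H₀ each category has probability 1/12, so each expected count is 1368/12 = 114.
Jan: (117 − 114)²/114 = 9/114 = 0.0789
Feb: (110 − 114)²/114 = 16/114 = 0.1404
Mar: (99 − 114)²/114 = 225/114 = 1.9737
Apr: (94 − 114)²/114 = 400/114 = 3.5088
May: (101 − 114)²/114 = 169/114 = 1.4825
Jun: (130 − 114)²/114 = 256/114 = 2.2456
Jul: (134 − 114)²/114 = 400/114 = 3.5088
Aug: (144 − 114)²/114 = 900/114 = 7.8947
Sep: (77 − 114)²/114 = 1369/114 = 12.0088
Oct: (118 − 114)²/114 = 16/114 = 0.1404
Nov: (132 − 114)²/114 = 324/114 = 2.8421
Dec: (112 − 114)²/114 = 4/114 = 0.0351
Sum = 35.860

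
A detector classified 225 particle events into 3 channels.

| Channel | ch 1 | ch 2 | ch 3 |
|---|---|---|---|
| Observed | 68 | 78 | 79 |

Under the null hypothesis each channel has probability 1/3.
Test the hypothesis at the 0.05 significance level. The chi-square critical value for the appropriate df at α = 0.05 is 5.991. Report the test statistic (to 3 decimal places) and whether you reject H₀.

0.987; do not reject

Expected count for each of the 3 categories: 225/3 = 75.
cat         O        E   (O−E)²/E
ch 1       68       75     0.6533
ch 2       78       75     0.1200
ch 3       79       75     0.2133
Sum = 0.987
df = 2. Since 0.987 < 5.991, we do not reject H₀.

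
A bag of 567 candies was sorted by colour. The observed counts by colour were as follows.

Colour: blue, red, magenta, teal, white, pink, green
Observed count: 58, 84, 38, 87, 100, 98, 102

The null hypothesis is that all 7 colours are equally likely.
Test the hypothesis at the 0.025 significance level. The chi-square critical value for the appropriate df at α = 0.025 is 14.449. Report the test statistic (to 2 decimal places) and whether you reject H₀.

43.38; reject

Under H₀ each category has probability 1/7, so each expected count is 567/7 = 81.
cat          O        E   (O−E)²/E
blue        58       81      6.531
red         84       81      0.111
magenta     38       81     22.827
teal        87       81      0.444
white      100       81      4.457
pink        98       81      3.568
green      102       81      5.444
Sum = 43.38
df = 6. Since 43.38 > 14.449, we reject H₀.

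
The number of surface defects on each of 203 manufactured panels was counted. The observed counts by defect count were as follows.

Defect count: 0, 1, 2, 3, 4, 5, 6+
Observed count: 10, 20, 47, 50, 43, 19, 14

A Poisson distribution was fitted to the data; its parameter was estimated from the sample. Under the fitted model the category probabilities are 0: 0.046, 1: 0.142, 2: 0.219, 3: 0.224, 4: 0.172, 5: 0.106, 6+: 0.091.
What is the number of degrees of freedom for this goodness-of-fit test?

There are k = 7 categories and 1 parameter estimated from the data, so df = 7 − 1 − 1 = 5.

5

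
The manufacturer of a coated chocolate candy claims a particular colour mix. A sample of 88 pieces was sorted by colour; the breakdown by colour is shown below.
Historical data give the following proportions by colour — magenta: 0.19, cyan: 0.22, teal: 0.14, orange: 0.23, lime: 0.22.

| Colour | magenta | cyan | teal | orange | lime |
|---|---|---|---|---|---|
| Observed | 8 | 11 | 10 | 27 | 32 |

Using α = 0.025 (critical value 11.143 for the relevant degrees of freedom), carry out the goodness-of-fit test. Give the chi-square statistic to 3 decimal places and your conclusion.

Expected counts E_i = n·p_i: 88×0.19 = 16.72, 88×0.22 = 19.36, 88×0.14 = 12.32, 88×0.23 = 20.24, 88×0.22 = 19.36.
magenta: (8 − 16.72)²/16.72 = 76.0384/16.72 = 4.5478
cyan: (11 − 19.36)²/19.36 = 69.8896/19.36 = 3.6100
teal: (10 − 12.32)²/12.32 = 5.3824/12.32 = 0.4369
orange: (27 − 20.24)²/20.24 = 45.6976/20.24 = 2.2578
lime: (32 − 19.36)²/19.36 = 159.7696/19.36 = 8.2526
Sum = 19.105
df = 4. Since 19.105 > 11.143, we reject H₀.

19.105; reject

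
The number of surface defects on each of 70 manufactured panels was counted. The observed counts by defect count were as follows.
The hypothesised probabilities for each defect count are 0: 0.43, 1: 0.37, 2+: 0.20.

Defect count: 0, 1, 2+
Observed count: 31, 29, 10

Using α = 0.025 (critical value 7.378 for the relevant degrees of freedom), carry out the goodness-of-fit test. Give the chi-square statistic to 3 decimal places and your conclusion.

1.541; do not reject

Expected counts E_i = n·p_i: 70×0.43 = 30.1, 70×0.37 = 25.9, 70×0.20 = 14.
cat         O        E   (O−E)²/E
0          31     30.1     0.0269
1          29     25.9     0.3710
2+         10       14     1.1429
Sum = 1.541
df = 2. Since 1.541 < 7.378, we do not reject H₀.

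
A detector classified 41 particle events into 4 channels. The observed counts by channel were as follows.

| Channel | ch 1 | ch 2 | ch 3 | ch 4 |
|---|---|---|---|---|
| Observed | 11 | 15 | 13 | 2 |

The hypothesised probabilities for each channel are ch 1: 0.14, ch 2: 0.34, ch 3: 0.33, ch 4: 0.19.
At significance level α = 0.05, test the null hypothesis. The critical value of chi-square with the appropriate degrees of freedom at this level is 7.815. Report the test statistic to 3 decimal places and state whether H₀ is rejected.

Expected counts E_i = n·p_i: 41×0.14 = 5.74, 41×0.34 = 13.94, 41×0.33 = 13.53, 41×0.19 = 7.79.
χ² = (11−5.74)²/5.74 + (15−13.94)²/13.94 + (13−13.53)²/13.53 + (2−7.79)²/7.79
   = 4.8201 + 0.0806 + 0.0208 + 4.3035
Sum = 9.225
df = 3. Since 9.225 > 7.815, we reject H₀.

9.225; reject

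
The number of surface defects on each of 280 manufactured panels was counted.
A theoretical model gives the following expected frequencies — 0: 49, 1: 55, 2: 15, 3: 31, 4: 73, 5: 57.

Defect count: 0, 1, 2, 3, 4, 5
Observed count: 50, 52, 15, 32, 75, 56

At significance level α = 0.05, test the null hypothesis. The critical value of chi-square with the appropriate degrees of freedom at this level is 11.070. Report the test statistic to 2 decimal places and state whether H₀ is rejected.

0.29; do not reject

cat         O        E   (O−E)²/E
0          50       49      0.020
1          52       55      0.164
2          15       15      0.000
3          32       31      0.032
4          75       73      0.055
5          56       57      0.018
Sum = 0.29
df = 5. Since 0.29 < 11.070, we do not reject H₀.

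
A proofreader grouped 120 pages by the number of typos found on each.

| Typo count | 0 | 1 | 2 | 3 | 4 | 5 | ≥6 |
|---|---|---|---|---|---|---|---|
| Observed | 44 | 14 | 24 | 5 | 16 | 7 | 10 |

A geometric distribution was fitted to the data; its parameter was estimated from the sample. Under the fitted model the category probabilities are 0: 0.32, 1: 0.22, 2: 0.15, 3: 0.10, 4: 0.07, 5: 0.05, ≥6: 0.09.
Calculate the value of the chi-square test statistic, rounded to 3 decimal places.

19.826

Expected counts E_i = n·p_i: 120×0.32 = 38.4, 120×0.22 = 26.4, 120×0.15 = 18, 120×0.10 = 12, 120×0.07 = 8.4, 120×0.05 = 6, 120×0.09 = 10.8.
cat         O        E   (O−E)²/E
0          44     38.4     0.8167
1          14     26.4     5.8242
2          24       18     2.0000
3           5       12     4.0833
4          16      8.4     6.8762
5           7        6     0.1667
≥6         10     10.8     0.0593
Sum = 19.826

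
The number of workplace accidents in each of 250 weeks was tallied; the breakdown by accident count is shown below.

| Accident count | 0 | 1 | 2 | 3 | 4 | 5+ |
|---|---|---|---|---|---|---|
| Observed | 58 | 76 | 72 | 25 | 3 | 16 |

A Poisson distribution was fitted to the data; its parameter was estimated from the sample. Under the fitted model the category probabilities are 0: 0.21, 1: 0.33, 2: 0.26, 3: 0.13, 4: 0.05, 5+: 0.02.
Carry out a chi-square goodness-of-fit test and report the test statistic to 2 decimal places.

34.99

Expected counts E_i = n·p_i: 250×0.21 = 52.5, 250×0.33 = 82.5, 250×0.26 = 65, 250×0.13 = 32.5, 250×0.05 = 12.5, 250×0.02 = 5.
cat         O        E   (O−E)²/E
0          58     52.5      0.576
1          76     82.5      0.512
2          72       65      0.754
3          25     32.5      1.731
4           3     12.5      7.220
5+         16        5     24.200
Sum = 34.99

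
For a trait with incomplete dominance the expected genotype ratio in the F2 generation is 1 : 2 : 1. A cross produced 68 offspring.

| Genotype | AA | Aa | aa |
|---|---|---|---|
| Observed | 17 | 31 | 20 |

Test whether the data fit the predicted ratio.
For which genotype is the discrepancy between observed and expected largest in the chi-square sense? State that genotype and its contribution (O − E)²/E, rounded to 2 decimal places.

Ratio total = 4. Expected counts: 68×1/4 = 17, 68×2/4 = 34, 68×1/4 = 17.
χ² = (17−17)²/17 + (31−34)²/34 + (20−17)²/17
   = 0.000 + 0.265 + 0.529
The largest term is for aa: 0.53.

aa, 0.53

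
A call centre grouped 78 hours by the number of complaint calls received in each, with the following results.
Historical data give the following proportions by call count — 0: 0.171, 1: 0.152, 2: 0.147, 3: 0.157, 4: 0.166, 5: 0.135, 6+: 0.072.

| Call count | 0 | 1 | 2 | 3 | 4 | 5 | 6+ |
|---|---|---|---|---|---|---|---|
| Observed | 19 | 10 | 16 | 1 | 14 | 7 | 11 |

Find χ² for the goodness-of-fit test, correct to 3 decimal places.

21.245

Expected counts E_i = n·p_i: 78×0.171 = 13.338, 78×0.152 = 11.856, 78×0.147 = 11.466, 78×0.157 = 12.246, 78×0.166 = 12.948, 78×0.135 = 10.53, 78×0.072 = 5.616.
cat         O        E   (O−E)²/E
0          19   13.338     2.4035
1          10   11.856     0.2905
2          16   11.466     1.7929
3           1   12.246    10.3277
4          14   12.948     0.0855
5           7    10.53     1.1834
6+         11    5.616     5.1616
Sum = 21.245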